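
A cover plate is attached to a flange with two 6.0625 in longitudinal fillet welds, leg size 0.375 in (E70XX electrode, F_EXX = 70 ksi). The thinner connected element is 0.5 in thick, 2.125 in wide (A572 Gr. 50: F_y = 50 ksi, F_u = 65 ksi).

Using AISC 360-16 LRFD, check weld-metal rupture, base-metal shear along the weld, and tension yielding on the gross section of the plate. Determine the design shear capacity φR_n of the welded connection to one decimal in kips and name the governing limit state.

47.8 kips (gross-section yield governs)

Weld metal: throat = 0.707×0.375 = 0.26513 in, L = 2×6.0625 = 12.125 in. φR_n = 0.75 × 0.6 × 70 × 0.26513 × 12.125 = 101.3 kips.
Base metal shear (0.5 in plate): yield φR_n = 1.0×0.6×50×0.5×12.125 = 181.9 kips; rupture φR_n = 0.75×0.6×65×0.5×12.125 = 177.3 kips; take 177.3 kips (rupture).
Tension yield (gross): A_g = 2.125×0.5 = 1.0625 in². φR_n = 0.90 × 50 × 1.0625 = 47.8 kips.
Governing: min(101.3, 177.3, 47.8) = 47.8 kips → gross-section yield.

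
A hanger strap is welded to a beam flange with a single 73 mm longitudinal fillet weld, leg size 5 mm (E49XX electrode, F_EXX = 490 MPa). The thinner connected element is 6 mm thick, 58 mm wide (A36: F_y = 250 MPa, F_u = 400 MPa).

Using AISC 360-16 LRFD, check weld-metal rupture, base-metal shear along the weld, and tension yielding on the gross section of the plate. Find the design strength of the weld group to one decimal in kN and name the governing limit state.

56.9 kN (weld metal governs)

Weld metal: throat = 0.707×5 = 3.535 mm, L = 73 mm. φR_n = 0.75 × 0.6 × 490 × 3.535 × 73 = 56.9 kN.
Base metal shear (6 mm plate): yield φR_n = 1.0×0.6×250×6×73 = 65.7 kN; rupture φR_n = 0.75×0.6×400×6×73 = 78.8 kN; take 65.7 kN (yield).
Tension yield (gross): A_g = 58×6 = 348 mm². φR_n = 0.90 × 250 × 348 = 78.3 kN.
Governing: min(56.9, 65.7, 78.3) = 56.9 kN → weld metal.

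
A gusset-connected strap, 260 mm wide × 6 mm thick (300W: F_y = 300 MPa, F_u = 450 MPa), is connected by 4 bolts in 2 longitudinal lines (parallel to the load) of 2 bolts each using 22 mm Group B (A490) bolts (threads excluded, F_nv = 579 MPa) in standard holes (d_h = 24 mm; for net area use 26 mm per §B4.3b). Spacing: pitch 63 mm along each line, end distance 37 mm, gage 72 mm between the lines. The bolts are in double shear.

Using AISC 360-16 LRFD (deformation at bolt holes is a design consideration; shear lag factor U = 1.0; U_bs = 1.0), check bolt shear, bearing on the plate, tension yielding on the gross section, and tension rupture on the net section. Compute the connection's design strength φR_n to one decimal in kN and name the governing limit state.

311.0 kN (bearing governs)

Bolt shear: A_b = π(22)²/4 = 380.13 mm². φR_n = 0.75 × 579 × 380.13 × 4 × 2 = 1320.6 kN.
Bearing (6 mm plate, F_u = 450 MPa): end bolts L_c = 37 − 24/2 = 25, R_n = min(1.2×25×6×450, 2.4×22×6×450) = 81 kN/bolt; interior L_c = 63 − 24 = 39, R_n = 126.36 kN/bolt. φR_n = 0.75 × (2×81 + 2×126.36) = 311.0 kN.
Tension yield (gross): A_g = 260×6 = 1560 mm². φR_n = 0.90 × 300 × 1560 = 421.2 kN.
Tension rupture (net): A_n = (260 − 2×26)×6 = 1248 mm² (U = 1.0, A_e = A_n). φR_n = 0.75 × 450 × 1248 = 421.2 kN.
Governing: min(1320.6, 311.0, 421.2, 421.2) = 311.0 kN → bearing.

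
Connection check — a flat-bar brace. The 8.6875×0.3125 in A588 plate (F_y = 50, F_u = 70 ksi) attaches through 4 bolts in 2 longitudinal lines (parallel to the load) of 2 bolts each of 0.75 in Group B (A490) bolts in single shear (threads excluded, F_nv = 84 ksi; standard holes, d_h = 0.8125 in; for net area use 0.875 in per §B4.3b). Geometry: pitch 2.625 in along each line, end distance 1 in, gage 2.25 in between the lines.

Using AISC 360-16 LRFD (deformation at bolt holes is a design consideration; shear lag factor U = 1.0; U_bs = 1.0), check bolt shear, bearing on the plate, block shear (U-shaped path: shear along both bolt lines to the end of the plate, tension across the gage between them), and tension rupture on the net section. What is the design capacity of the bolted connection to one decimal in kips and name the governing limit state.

Bolt shear: A_b = π(0.75)²/4 = 0.44179 in². φR_n = 0.75 × 84 × 0.44179 × 4 × 1 = 111.3 kips.
Bearing (0.3125 in plate, F_u = 70 ksi): end bolts L_c = 1 − 0.8125/2 = 0.59375, R_n = min(1.2×0.59375×0.3125×70, 2.4×0.75×0.3125×70) = 15.586 kips/bolt; interior L_c = 2.625 − 0.8125 = 1.8125, R_n = 39.375 kips/bolt. φR_n = 0.75 × (2×15.586 + 2×39.375) = 82.4 kips.
Block shear: shear path 2×[1+1×2.625] = 2×3.625 in, A_gv = 2.2656, A_nv = 2×(3.625 − 1.5×0.875)×0.3125 = 1.4453 in²; tension across gage: (2.25 − 1×0.875)×0.3125 = 0.42969 in². R_n = min(0.6×70×1.4453, 0.6×50×2.2656) + 1.0×70×0.42969 = min(60.703, 67.968) + 30.078 = 90.781 kips. φR_n = 0.75 × 90.781 = 68.1 kips.
Tension rupture (net): A_n = (8.6875 − 2×0.875)×0.3125 = 2.168 in² (U = 1.0, A_e = A_n). φR_n = 0.75 × 70 × 2.168 = 113.8 kips.
Governing: min(111.3, 82.4, 68.1, 113.8) = 68.1 kips → block shear.

68.1 kips (block shear governs)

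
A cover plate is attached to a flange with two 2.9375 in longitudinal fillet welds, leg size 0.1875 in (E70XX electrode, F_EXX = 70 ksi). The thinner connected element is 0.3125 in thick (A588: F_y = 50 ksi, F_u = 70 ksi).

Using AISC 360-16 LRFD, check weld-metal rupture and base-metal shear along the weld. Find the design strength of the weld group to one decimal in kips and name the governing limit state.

24.5 kips (weld metal governs)

Weld metal: throat = 0.707×0.1875 = 0.13256 in, L = 2×2.9375 = 5.875 in. φR_n = 0.75 × 0.6 × 70 × 0.13256 × 5.875 = 24.5 kips.
Base metal shear (0.3125 in plate): yield φR_n = 1.0×0.6×50×0.3125×5.875 = 55.1 kips; rupture φR_n = 0.75×0.6×70×0.3125×5.875 = 57.8 kips; take 55.1 kips (yield).
Governing: min(24.5, 55.1) = 24.5 kips → weld metal.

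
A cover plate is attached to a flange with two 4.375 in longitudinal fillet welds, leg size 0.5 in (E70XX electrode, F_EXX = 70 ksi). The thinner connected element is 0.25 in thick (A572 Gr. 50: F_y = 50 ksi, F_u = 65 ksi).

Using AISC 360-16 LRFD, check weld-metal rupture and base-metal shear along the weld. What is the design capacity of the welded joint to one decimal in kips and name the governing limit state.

64.0 kips (base-metal shear governs)

Weld metal: throat = 0.707×0.5 = 0.3535 in, L = 2×4.375 = 8.75 in. φR_n = 0.75 × 0.6 × 70 × 0.3535 × 8.75 = 97.4 kips.
Base metal shear (0.25 in plate): yield φR_n = 1.0×0.6×50×0.25×8.75 = 65.6 kips; rupture φR_n = 0.75×0.6×65×0.25×8.75 = 64.0 kips; take 64.0 kips (rupture).
Governing: min(97.4, 64.0) = 64.0 kips → base-metal shear.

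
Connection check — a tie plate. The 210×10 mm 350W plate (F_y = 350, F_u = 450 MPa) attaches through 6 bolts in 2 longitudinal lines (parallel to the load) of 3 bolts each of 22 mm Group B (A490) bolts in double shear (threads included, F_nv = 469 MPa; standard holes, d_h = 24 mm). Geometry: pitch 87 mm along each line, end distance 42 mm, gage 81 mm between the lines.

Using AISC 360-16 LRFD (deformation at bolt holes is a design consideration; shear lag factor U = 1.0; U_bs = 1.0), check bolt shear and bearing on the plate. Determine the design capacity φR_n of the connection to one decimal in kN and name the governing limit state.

Bolt shear: A_b = π(22)²/4 = 380.13 mm². φR_n = 0.75 × 469 × 380.13 × 6 × 2 = 1604.5 kN.
Bearing (10 mm plate, F_u = 450 MPa): end bolts L_c = 42 − 24/2 = 30, R_n = min(1.2×30×10×450, 2.4×22×10×450) = 162 kN/bolt; interior L_c = 87 − 24 = 63, R_n = 237.6 kN/bolt. φR_n = 0.75 × (2×162 + 4×237.6) = 955.8 kN.
Governing: min(1604.5, 955.8) = 955.8 kN → bearing.

955.8 kN (bearing governs)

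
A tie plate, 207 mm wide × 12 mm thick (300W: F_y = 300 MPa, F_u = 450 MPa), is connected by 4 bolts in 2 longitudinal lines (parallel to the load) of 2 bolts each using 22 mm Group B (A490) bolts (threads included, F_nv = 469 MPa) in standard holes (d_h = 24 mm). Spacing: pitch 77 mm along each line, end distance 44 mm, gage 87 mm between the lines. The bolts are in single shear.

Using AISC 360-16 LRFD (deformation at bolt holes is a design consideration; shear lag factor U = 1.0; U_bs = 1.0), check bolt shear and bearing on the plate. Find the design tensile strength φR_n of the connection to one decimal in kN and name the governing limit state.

Bolt shear: A_b = π(22)²/4 = 380.13 mm². φR_n = 0.75 × 469 × 380.13 × 4 × 1 = 534.8 kN.
Bearing (12 mm plate, F_u = 450 MPa): end bolts L_c = 44 − 24/2 = 32, R_n = min(1.2×32×12×450, 2.4×22×12×450) = 207.36 kN/bolt; interior L_c = 77 − 24 = 53, R_n = 285.12 kN/bolt. φR_n = 0.75 × (2×207.36 + 2×285.12) = 738.7 kN.
Governing: min(534.8, 738.7) = 534.8 kN → bolt shear.

534.8 kN (bolt shear governs)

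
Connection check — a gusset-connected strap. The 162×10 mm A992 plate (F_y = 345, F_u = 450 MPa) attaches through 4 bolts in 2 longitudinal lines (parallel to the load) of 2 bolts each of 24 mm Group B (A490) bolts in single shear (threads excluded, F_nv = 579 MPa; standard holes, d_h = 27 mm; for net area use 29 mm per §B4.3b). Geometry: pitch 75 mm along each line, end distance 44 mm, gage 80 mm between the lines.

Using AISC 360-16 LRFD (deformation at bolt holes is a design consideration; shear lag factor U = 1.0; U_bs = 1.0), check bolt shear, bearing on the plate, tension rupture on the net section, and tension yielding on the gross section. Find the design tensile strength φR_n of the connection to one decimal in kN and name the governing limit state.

351.0 kN (net-section rupture governs)

Bolt shear: A_b = π(24)²/4 = 452.39 mm². φR_n = 0.75 × 579 × 452.39 × 4 × 1 = 785.8 kN.
Bearing (10 mm plate, F_u = 450 MPa): end bolts L_c = 44 − 27/2 = 30.5, R_n = min(1.2×30.5×10×450, 2.4×24×10×450) = 164.7 kN/bolt; interior L_c = 75 − 27 = 48, R_n = 259.2 kN/bolt. φR_n = 0.75 × (2×164.7 + 2×259.2) = 635.9 kN.
Tension rupture (net): A_n = (162 − 2×29)×10 = 1040 mm² (U = 1.0, A_e = A_n). φR_n = 0.75 × 450 × 1040 = 351.0 kN.
Tension yield (gross): A_g = 162×10 = 1620 mm². φR_n = 0.90 × 345 × 1620 = 503.0 kN.
Governing: min(785.8, 635.9, 351.0, 503.0) = 351.0 kN → net-section rupture.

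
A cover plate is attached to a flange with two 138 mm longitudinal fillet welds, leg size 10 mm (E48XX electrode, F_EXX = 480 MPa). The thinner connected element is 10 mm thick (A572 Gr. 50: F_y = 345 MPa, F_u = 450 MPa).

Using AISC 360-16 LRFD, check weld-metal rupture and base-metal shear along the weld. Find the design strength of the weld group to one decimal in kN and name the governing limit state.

421.5 kN (weld metal governs)

Weld metal: throat = 0.707×10 = 7.07 mm, L = 2×138 = 276 mm. φR_n = 0.75 × 0.6 × 480 × 7.07 × 276 = 421.5 kN.
Base metal shear (10 mm plate): yield φR_n = 1.0×0.6×345×10×276 = 571.3 kN; rupture φR_n = 0.75×0.6×450×10×276 = 558.9 kN; take 558.9 kN (rupture).
Governing: min(421.5, 558.9) = 421.5 kN → weld metal.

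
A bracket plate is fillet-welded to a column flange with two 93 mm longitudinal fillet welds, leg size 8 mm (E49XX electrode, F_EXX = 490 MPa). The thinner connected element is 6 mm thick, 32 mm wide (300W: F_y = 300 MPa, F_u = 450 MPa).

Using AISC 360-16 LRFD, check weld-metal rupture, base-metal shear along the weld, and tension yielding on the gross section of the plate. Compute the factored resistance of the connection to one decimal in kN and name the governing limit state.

Weld metal: throat = 0.707×8 = 5.656 mm, L = 2×93 = 186 mm. φR_n = 0.75 × 0.6 × 490 × 5.656 × 186 = 232.0 kN.
Base metal shear (6 mm plate): yield φR_n = 1.0×0.6×300×6×186 = 200.9 kN; rupture φR_n = 0.75×0.6×450×6×186 = 226.0 kN; take 200.9 kN (yield).
Tension yield (gross): A_g = 32×6 = 192 mm². φR_n = 0.90 × 300 × 192 = 51.8 kN.
Governing: min(232.0, 200.9, 51.8) = 51.8 kN → gross-section yield.

51.8 kN (gross-section yield governs)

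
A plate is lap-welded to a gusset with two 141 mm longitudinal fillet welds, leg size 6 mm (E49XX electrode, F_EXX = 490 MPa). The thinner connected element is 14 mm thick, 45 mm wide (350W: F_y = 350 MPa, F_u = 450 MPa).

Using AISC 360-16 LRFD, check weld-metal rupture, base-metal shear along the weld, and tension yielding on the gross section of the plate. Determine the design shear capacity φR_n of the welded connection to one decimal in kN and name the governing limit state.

198.5 kN (gross-section yield governs)

Weld metal: throat = 0.707×6 = 4.242 mm, L = 2×141 = 282 mm. φR_n = 0.75 × 0.6 × 490 × 4.242 × 282 = 263.8 kN.
Base metal shear (14 mm plate): yield φR_n = 1.0×0.6×350×14×282 = 829.1 kN; rupture φR_n = 0.75×0.6×450×14×282 = 799.5 kN; take 799.5 kN (rupture).
Tension yield (gross): A_g = 45×14 = 630 mm². φR_n = 0.90 × 350 × 630 = 198.5 kN.
Governing: min(263.8, 799.5, 198.5) = 198.5 kN → gross-section yield.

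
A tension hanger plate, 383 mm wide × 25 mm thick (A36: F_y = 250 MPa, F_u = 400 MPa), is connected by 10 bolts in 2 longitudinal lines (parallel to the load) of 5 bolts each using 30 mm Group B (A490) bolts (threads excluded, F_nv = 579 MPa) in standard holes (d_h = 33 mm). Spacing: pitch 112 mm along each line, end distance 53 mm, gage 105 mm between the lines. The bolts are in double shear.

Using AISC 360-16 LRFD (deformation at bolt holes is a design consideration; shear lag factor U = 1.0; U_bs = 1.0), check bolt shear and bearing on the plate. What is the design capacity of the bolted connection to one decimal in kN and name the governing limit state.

Bolt shear: A_b = π(30)²/4 = 706.86 mm². φR_n = 0.75 × 579 × 706.86 × 10 × 2 = 6139.1 kN.
Bearing (25 mm plate, F_u = 400 MPa): end bolts L_c = 53 − 33/2 = 36.5, R_n = min(1.2×36.5×25×400, 2.4×30×25×400) = 438 kN/bolt; interior L_c = 112 − 33 = 79, R_n = 720 kN/bolt. φR_n = 0.75 × (2×438 + 8×720) = 4977.0 kN.
Governing: min(6139.1, 4977.0) = 4977.0 kN → bearing.

4977.0 kN (bearing governs)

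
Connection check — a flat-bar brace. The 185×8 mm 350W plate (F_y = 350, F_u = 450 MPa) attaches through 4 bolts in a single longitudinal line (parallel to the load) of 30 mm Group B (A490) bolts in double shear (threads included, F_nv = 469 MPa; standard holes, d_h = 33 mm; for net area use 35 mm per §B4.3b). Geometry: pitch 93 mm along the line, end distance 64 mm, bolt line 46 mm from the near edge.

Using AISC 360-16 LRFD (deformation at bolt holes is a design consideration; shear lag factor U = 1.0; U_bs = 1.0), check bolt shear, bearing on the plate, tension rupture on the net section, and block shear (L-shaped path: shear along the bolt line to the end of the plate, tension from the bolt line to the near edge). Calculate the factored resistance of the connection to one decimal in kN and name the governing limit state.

Bolt shear: A_b = π(30)²/4 = 706.86 mm². φR_n = 0.75 × 469 × 706.86 × 4 × 2 = 1989.1 kN.
Bearing (8 mm plate, F_u = 450 MPa): end bolts L_c = 64 − 33/2 = 47.5, R_n = min(1.2×47.5×8×450, 2.4×30×8×450) = 205.2 kN/bolt; interior L_c = 93 − 33 = 60, R_n = 259.2 kN/bolt. φR_n = 0.75 × (1×205.2 + 3×259.2) = 737.1 kN.
Tension rupture (net): A_n = (185 − 1×35)×8 = 1200 mm² (U = 1.0, A_e = A_n). φR_n = 0.75 × 450 × 1200 = 405.0 kN.
Block shear: shear path 1×[64+3×93] = 1×343 mm, A_gv = 2744, A_nv = 1×(343 − 3.5×35)×8 = 1764 mm²; tension to near edge: (46 − 0.5×35)×8 = 228 mm². R_n = min(0.6×450×1764, 0.6×350×2744) + 1.0×450×228 = min(476.28, 576.24) + 102.6 = 578.88 kN. φR_n = 0.75 × 578.88 = 434.2 kN.
Governing: min(1989.1, 737.1, 405.0, 434.2) = 405.0 kN → net-section rupture.

405.0 kN (net-section rupture governs)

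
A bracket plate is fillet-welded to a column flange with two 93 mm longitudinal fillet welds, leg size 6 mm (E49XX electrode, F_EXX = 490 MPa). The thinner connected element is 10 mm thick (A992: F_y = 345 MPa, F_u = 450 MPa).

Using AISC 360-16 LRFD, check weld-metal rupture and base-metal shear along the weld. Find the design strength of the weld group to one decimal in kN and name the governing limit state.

174.0 kN (weld metal governs)

Weld metal: throat = 0.707×6 = 4.242 mm, L = 2×93 = 186 mm. φR_n = 0.75 × 0.6 × 490 × 4.242 × 186 = 174.0 kN.
Base metal shear (10 mm plate): yield φR_n = 1.0×0.6×345×10×186 = 385.0 kN; rupture φR_n = 0.75×0.6×450×10×186 = 376.7 kN; take 376.7 kN (rupture).
Governing: min(174.0, 376.7) = 174.0 kN → weld metal.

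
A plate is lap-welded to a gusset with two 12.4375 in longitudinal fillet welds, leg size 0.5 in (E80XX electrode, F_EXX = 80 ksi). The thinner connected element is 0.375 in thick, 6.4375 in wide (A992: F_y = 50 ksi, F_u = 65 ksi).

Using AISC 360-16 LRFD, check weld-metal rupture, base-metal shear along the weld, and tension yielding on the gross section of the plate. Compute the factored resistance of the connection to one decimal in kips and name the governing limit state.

Weld metal: throat = 0.707×0.5 = 0.3535 in, L = 2×12.4375 = 24.875 in. φR_n = 0.75 × 0.6 × 80 × 0.3535 × 24.875 = 316.6 kips.
Base metal shear (0.375 in plate): yield φR_n = 1.0×0.6×50×0.375×24.875 = 279.8 kips; rupture φR_n = 0.75×0.6×65×0.375×24.875 = 272.8 kips; take 272.8 kips (rupture).
Tension yield (gross): A_g = 6.4375×0.375 = 2.4141 in². φR_n = 0.90 × 50 × 2.4141 = 108.6 kips.
Governing: min(316.6, 272.8, 108.6) = 108.6 kips → gross-section yield.

108.6 kips (gross-section yield governs)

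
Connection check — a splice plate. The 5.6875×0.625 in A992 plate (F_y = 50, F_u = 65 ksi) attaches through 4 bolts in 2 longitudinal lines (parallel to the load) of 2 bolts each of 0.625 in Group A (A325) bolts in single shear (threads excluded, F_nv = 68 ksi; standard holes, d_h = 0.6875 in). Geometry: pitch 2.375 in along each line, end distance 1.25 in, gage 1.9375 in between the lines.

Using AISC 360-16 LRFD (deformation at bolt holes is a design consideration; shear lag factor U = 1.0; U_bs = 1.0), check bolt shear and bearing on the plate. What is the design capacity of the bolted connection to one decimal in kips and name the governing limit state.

Bolt shear: A_b = π(0.625)²/4 = 0.3068 in². φR_n = 0.75 × 68 × 0.3068 × 4 × 1 = 62.6 kips.
Bearing (0.625 in plate, F_u = 65 ksi): end bolts L_c = 1.25 − 0.6875/2 = 0.90625, R_n = min(1.2×0.90625×0.625×65, 2.4×0.625×0.625×65) = 44.18 kips/bolt; interior L_c = 2.375 − 0.6875 = 1.6875, R_n = 60.938 kips/bolt. φR_n = 0.75 × (2×44.18 + 2×60.938) = 157.7 kips.
Governing: min(62.6, 157.7) = 62.6 kips → bolt shear.

62.6 kips (bolt shear governs)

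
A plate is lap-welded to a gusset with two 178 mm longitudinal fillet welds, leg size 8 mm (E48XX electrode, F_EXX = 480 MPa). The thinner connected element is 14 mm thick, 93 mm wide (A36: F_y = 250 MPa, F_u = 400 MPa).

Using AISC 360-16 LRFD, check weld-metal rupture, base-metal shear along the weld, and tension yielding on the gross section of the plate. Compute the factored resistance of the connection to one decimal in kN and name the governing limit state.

Weld metal: throat = 0.707×8 = 5.656 mm, L = 2×178 = 356 mm. φR_n = 0.75 × 0.6 × 480 × 5.656 × 356 = 434.9 kN.
Base metal shear (14 mm plate): yield φR_n = 1.0×0.6×250×14×356 = 747.6 kN; rupture φR_n = 0.75×0.6×400×14×356 = 897.1 kN; take 747.6 kN (yield).
Tension yield (gross): A_g = 93×14 = 1302 mm². φR_n = 0.90 × 250 × 1302 = 293.0 kN.
Governing: min(434.9, 747.6, 293.0) = 293.0 kN → gross-section yield.

293.0 kN (gross-section yield governs)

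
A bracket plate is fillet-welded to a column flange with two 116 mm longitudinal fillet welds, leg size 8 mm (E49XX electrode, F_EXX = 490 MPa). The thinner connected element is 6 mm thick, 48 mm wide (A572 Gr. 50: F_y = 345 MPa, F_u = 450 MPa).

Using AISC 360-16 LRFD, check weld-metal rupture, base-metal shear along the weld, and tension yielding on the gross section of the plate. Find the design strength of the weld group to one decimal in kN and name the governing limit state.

89.4 kN (gross-section yield governs)

Weld metal: throat = 0.707×8 = 5.656 mm, L = 2×116 = 232 mm. φR_n = 0.75 × 0.6 × 490 × 5.656 × 232 = 289.3 kN.
Base metal shear (6 mm plate): yield φR_n = 1.0×0.6×345×6×232 = 288.1 kN; rupture φR_n = 0.75×0.6×450×6×232 = 281.9 kN; take 281.9 kN (rupture).
Tension yield (gross): A_g = 48×6 = 288 mm². φR_n = 0.90 × 345 × 288 = 89.4 kN.
Governing: min(289.3, 281.9, 89.4) = 89.4 kN → gross-section yield.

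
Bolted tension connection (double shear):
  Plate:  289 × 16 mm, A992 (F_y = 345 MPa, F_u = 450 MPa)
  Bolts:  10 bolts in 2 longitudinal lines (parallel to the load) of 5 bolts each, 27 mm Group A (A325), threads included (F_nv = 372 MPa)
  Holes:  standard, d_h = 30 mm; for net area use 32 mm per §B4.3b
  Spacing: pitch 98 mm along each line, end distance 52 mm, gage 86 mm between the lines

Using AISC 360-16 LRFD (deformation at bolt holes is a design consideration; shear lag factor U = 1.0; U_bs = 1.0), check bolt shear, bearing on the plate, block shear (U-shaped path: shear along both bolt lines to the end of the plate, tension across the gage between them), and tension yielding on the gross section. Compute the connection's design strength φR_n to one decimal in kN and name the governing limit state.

1435.8 kN (gross-section yield governs)

Bolt shear: A_b = π(27)²/4 = 572.56 mm². φR_n = 0.75 × 372 × 572.56 × 10 × 2 = 3194.9 kN.
Bearing (16 mm plate, F_u = 450 MPa): end bolts L_c = 52 − 30/2 = 37, R_n = min(1.2×37×16×450, 2.4×27×16×450) = 319.68 kN/bolt; interior L_c = 98 − 30 = 68, R_n = 466.56 kN/bolt. φR_n = 0.75 × (2×319.68 + 8×466.56) = 3278.9 kN.
Block shear: shear path 2×[52+4×98] = 2×444 mm, A_gv = 14208, A_nv = 2×(444 − 4.5×32)×16 = 9600 mm²; tension across gage: (86 − 1×32)×16 = 864 mm². R_n = min(0.6×450×9600, 0.6×345×14208) + 1.0×450×864 = min(2592, 2941.1) + 388.8 = 2980.8 kN. φR_n = 0.75 × 2980.8 = 2235.6 kN.
Tension yield (gross): A_g = 289×16 = 4624 mm². φR_n = 0.90 × 345 × 4624 = 1435.8 kN.
Governing: min(3194.9, 3278.9, 2235.6, 1435.8) = 1435.8 kN → gross-section yield.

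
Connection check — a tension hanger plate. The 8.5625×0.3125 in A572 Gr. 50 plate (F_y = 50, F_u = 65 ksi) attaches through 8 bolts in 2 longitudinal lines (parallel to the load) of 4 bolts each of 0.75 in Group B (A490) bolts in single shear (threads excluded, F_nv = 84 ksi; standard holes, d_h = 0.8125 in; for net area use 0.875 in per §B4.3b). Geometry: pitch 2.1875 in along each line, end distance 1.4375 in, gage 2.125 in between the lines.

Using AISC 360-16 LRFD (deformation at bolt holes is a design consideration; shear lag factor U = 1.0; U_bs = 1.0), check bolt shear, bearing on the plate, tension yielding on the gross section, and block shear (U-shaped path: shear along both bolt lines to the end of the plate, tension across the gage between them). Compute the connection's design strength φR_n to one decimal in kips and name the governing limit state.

Bolt shear: A_b = π(0.75)²/4 = 0.44179 in². φR_n = 0.75 × 84 × 0.44179 × 8 × 1 = 222.7 kips.
Bearing (0.3125 in plate, F_u = 65 ksi): end bolts L_c = 1.4375 − 0.8125/2 = 1.03125, R_n = min(1.2×1.03125×0.3125×65, 2.4×0.75×0.3125×65) = 25.137 kips/bolt; interior L_c = 2.1875 − 0.8125 = 1.375, R_n = 33.516 kips/bolt. φR_n = 0.75 × (2×25.137 + 6×33.516) = 188.5 kips.
Tension yield (gross): A_g = 8.5625×0.3125 = 2.6758 in². φR_n = 0.90 × 50 × 2.6758 = 120.4 kips.
Block shear: shear path 2×[1.4375+3×2.1875] = 2×8 in, A_gv = 5, A_nv = 2×(8 − 3.5×0.875)×0.3125 = 3.0859 in²; tension across gage: (2.125 − 1×0.875)×0.3125 = 0.39063 in². R_n = min(0.6×65×3.0859, 0.6×50×5) + 1.0×65×0.39063 = min(120.35, 150) + 25.391 = 145.74 kips. φR_n = 0.75 × 145.74 = 109.3 kips.
Governing: min(222.7, 188.5, 120.4, 109.3) = 109.3 kips → block shear.

109.3 kips (block shear governs)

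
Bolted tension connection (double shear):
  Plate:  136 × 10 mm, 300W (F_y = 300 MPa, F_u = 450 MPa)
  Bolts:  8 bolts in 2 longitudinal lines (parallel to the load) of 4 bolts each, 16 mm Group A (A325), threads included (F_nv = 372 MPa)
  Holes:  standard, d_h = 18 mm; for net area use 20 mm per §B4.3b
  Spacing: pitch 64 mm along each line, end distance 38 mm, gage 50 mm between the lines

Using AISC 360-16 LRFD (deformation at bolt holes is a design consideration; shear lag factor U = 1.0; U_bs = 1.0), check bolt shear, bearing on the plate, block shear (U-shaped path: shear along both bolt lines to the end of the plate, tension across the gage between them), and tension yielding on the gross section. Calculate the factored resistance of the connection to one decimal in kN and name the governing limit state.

367.2 kN (gross-section yield governs)

Bolt shear: A_b = π(16)²/4 = 201.06 mm². φR_n = 0.75 × 372 × 201.06 × 8 × 2 = 897.5 kN.
Bearing (10 mm plate, F_u = 450 MPa): end bolts L_c = 38 − 18/2 = 29, R_n = min(1.2×29×10×450, 2.4×16×10×450) = 156.6 kN/bolt; interior L_c = 64 − 18 = 46, R_n = 172.8 kN/bolt. φR_n = 0.75 × (2×156.6 + 6×172.8) = 1012.5 kN.
Block shear: shear path 2×[38+3×64] = 2×230 mm, A_gv = 4600, A_nv = 2×(230 − 3.5×20)×10 = 3200 mm²; tension across gage: (50 − 1×20)×10 = 300 mm². R_n = min(0.6×450×3200, 0.6×300×4600) + 1.0×450×300 = min(864, 828) + 135 = 963 kN. φR_n = 0.75 × 963 = 722.3 kN.
Tension yield (gross): A_g = 136×10 = 1360 mm². φR_n = 0.90 × 300 × 1360 = 367.2 kN.
Governing: min(897.5, 1012.5, 722.3, 367.2) = 367.2 kN → gross-section yield.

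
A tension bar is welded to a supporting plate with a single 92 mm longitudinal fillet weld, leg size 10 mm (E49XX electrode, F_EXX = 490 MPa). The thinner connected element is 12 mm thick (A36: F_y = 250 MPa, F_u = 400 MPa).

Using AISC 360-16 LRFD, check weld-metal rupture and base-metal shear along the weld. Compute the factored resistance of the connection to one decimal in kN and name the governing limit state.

Weld metal: throat = 0.707×10 = 7.07 mm, L = 92 mm. φR_n = 0.75 × 0.6 × 490 × 7.07 × 92 = 143.4 kN.
Base metal shear (12 mm plate): yield φR_n = 1.0×0.6×250×12×92 = 165.6 kN; rupture φR_n = 0.75×0.6×400×12×92 = 198.7 kN; take 165.6 kN (yield).
Governing: min(143.4, 165.6) = 143.4 kN → weld metal.

143.4 kN (weld metal governs)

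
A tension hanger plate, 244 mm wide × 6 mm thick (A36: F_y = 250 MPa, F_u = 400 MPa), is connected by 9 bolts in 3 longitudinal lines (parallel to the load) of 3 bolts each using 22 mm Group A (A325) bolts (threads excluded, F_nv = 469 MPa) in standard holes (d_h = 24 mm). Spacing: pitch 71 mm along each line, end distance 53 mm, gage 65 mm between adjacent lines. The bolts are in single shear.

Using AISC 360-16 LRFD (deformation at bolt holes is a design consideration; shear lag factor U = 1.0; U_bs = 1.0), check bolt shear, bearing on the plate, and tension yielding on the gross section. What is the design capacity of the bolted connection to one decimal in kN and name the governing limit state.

329.4 kN (gross-section yield governs)

Bolt shear: A_b = π(22)²/4 = 380.13 mm². φR_n = 0.75 × 469 × 380.13 × 9 × 1 = 1203.4 kN.
Bearing (6 mm plate, F_u = 400 MPa): end bolts L_c = 53 − 24/2 = 41, R_n = min(1.2×41×6×400, 2.4×22×6×400) = 118.08 kN/bolt; interior L_c = 71 − 24 = 47, R_n = 126.72 kN/bolt. φR_n = 0.75 × (3×118.08 + 6×126.72) = 835.9 kN.
Tension yield (gross): A_g = 244×6 = 1464 mm². φR_n = 0.90 × 250 × 1464 = 329.4 kN.
Governing: min(1203.4, 835.9, 329.4) = 329.4 kN → gross-section yield.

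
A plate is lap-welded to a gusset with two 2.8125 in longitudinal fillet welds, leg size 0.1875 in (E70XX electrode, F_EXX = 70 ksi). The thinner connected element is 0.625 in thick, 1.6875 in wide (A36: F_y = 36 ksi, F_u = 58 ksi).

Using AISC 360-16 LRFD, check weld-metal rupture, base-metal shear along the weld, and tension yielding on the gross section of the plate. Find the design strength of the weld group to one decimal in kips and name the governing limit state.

Weld metal: throat = 0.707×0.1875 = 0.13256 in, L = 2×2.8125 = 5.625 in. φR_n = 0.75 × 0.6 × 70 × 0.13256 × 5.625 = 23.5 kips.
Base metal shear (0.625 in plate): yield φR_n = 1.0×0.6×36×0.625×5.625 = 75.9 kips; rupture φR_n = 0.75×0.6×58×0.625×5.625 = 91.8 kips; take 75.9 kips (yield).
Tension yield (gross): A_g = 1.6875×0.625 = 1.0547 in². φR_n = 0.90 × 36 × 1.0547 = 34.2 kips.
Governing: min(23.5, 75.9, 34.2) = 23.5 kips → weld metal.

23.5 kips (weld metal governs)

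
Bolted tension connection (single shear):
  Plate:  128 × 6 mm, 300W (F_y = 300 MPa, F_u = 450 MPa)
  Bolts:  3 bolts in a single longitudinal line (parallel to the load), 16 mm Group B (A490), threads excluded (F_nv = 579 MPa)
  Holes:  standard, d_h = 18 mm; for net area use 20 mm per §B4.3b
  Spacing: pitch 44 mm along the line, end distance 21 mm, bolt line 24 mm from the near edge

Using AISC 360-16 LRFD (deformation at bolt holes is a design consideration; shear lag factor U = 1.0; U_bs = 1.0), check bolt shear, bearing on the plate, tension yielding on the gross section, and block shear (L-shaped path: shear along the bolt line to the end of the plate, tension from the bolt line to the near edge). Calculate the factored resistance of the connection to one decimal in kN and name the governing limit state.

100.0 kN (block shear governs)

Bolt shear: A_b = π(16)²/4 = 201.06 mm². φR_n = 0.75 × 579 × 201.06 × 3 × 1 = 261.9 kN.
Bearing (6 mm plate, F_u = 450 MPa): end bolts L_c = 21 − 18/2 = 12, R_n = min(1.2×12×6×450, 2.4×16×6×450) = 38.88 kN/bolt; interior L_c = 44 − 18 = 26, R_n = 84.24 kN/bolt. φR_n = 0.75 × (1×38.88 + 2×84.24) = 155.5 kN.
Tension yield (gross): A_g = 128×6 = 768 mm². φR_n = 0.90 × 300 × 768 = 207.4 kN.
Block shear: shear path 1×[21+2×44] = 1×109 mm, A_gv = 654, A_nv = 1×(109 − 2.5×20)×6 = 354 mm²; tension to near edge: (24 − 0.5×20)×6 = 84 mm². R_n = min(0.6×450×354, 0.6×300×654) + 1.0×450×84 = min(95.58, 117.72) + 37.8 = 133.38 kN. φR_n = 0.75 × 133.38 = 100.0 kN.
Governing: min(261.9, 155.5, 207.4, 100.0) = 100.0 kN → block shear.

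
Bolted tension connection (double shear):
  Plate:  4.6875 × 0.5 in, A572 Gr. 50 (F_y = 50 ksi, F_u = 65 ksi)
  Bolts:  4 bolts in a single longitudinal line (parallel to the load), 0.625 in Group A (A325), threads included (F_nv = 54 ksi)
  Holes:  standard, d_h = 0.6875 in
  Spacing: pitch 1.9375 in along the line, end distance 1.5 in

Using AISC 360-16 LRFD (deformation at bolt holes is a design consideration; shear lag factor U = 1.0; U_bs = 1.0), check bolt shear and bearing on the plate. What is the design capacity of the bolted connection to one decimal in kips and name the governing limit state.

Bolt shear: A_b = π(0.625)²/4 = 0.3068 in². φR_n = 0.75 × 54 × 0.3068 × 4 × 2 = 99.4 kips.
Bearing (0.5 in plate, F_u = 65 ksi): end bolts L_c = 1.5 − 0.6875/2 = 1.15625, R_n = min(1.2×1.15625×0.5×65, 2.4×0.625×0.5×65) = 45.094 kips/bolt; interior L_c = 1.9375 − 0.6875 = 1.25, R_n = 48.75 kips/bolt. φR_n = 0.75 × (1×45.094 + 3×48.75) = 143.5 kips.
Governing: min(99.4, 143.5) = 99.4 kips → bolt shear.

99.4 kips (bolt shear governs)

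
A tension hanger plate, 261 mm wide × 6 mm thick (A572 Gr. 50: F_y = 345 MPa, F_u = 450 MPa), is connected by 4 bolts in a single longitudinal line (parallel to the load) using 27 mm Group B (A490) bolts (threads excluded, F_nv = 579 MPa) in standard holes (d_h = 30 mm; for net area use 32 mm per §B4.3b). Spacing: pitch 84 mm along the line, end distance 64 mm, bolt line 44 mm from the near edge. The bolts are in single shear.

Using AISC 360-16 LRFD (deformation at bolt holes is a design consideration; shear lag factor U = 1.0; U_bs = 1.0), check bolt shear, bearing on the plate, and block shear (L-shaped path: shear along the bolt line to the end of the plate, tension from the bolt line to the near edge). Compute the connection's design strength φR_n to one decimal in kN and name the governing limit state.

304.6 kN (block shear governs)

Bolt shear: A_b = π(27)²/4 = 572.56 mm². φR_n = 0.75 × 579 × 572.56 × 4 × 1 = 994.5 kN.
Bearing (6 mm plate, F_u = 450 MPa): end bolts L_c = 64 − 30/2 = 49, R_n = min(1.2×49×6×450, 2.4×27×6×450) = 158.76 kN/bolt; interior L_c = 84 − 30 = 54, R_n = 174.96 kN/bolt. φR_n = 0.75 × (1×158.76 + 3×174.96) = 512.7 kN.
Block shear: shear path 1×[64+3×84] = 1×316 mm, A_gv = 1896, A_nv = 1×(316 − 3.5×32)×6 = 1224 mm²; tension to near edge: (44 − 0.5×32)×6 = 168 mm². R_n = min(0.6×450×1224, 0.6×345×1896) + 1.0×450×168 = min(330.48, 392.47) + 75.6 = 406.08 kN. φR_n = 0.75 × 406.08 = 304.6 kN.
Governing: min(994.5, 512.7, 304.6) = 304.6 kN → block shear.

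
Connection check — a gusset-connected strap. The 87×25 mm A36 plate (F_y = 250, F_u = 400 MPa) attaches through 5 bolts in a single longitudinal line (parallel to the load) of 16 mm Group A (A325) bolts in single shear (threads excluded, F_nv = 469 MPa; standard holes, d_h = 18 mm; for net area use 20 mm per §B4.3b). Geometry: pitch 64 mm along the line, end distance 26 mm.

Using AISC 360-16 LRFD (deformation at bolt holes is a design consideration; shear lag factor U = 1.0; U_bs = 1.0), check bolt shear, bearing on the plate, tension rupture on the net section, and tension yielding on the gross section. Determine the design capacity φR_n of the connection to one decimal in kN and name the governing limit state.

353.6 kN (bolt shear governs)

Bolt shear: A_b = π(16)²/4 = 201.06 mm². φR_n = 0.75 × 469 × 201.06 × 5 × 1 = 353.6 kN.
Bearing (25 mm plate, F_u = 400 MPa): end bolts L_c = 26 − 18/2 = 17, R_n = min(1.2×17×25×400, 2.4×16×25×400) = 204 kN/bolt; interior L_c = 64 − 18 = 46, R_n = 384 kN/bolt. φR_n = 0.75 × (1×204 + 4×384) = 1305.0 kN.
Tension rupture (net): A_n = (87 − 1×20)×25 = 1675 mm² (U = 1.0, A_e = A_n). φR_n = 0.75 × 400 × 1675 = 502.5 kN.
Tension yield (gross): A_g = 87×25 = 2175 mm². φR_n = 0.90 × 250 × 2175 = 489.4 kN.
Governing: min(353.6, 1305.0, 502.5, 489.4) = 353.6 kN → bolt shear.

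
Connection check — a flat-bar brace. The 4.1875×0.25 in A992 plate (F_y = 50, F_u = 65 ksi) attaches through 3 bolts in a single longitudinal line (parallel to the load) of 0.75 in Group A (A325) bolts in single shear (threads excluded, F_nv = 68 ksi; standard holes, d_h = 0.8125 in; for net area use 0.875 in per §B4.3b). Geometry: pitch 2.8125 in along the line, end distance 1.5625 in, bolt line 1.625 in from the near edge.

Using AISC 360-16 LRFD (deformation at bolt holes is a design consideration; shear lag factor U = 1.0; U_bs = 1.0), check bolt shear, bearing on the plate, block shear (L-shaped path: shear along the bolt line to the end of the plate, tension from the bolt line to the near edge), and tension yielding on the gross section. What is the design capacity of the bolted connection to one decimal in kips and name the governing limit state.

Bolt shear: A_b = π(0.75)²/4 = 0.44179 in². φR_n = 0.75 × 68 × 0.44179 × 3 × 1 = 67.6 kips.
Bearing (0.25 in plate, F_u = 65 ksi): end bolts L_c = 1.5625 − 0.8125/2 = 1.15625, R_n = min(1.2×1.15625×0.25×65, 2.4×0.75×0.25×65) = 22.547 kips/bolt; interior L_c = 2.8125 − 0.8125 = 2, R_n = 29.25 kips/bolt. φR_n = 0.75 × (1×22.547 + 2×29.25) = 60.8 kips.
Block shear: shear path 1×[1.5625+2×2.8125] = 1×7.1875 in, A_gv = 1.7969, A_nv = 1×(7.1875 − 2.5×0.875)×0.25 = 1.25 in²; tension to near edge: (1.625 − 0.5×0.875)×0.25 = 0.29688 in². R_n = min(0.6×65×1.25, 0.6×50×1.7969) + 1.0×65×0.29688 = min(48.75, 53.907) + 19.297 = 68.047 kips. φR_n = 0.75 × 68.047 = 51.0 kips.
Tension yield (gross): A_g = 4.1875×0.25 = 1.0469 in². φR_n = 0.90 × 50 × 1.0469 = 47.1 kips.
Governing: min(67.6, 60.8, 51.0, 47.1) = 47.1 kips → gross-section yield.

47.1 kips (gross-section yield governs)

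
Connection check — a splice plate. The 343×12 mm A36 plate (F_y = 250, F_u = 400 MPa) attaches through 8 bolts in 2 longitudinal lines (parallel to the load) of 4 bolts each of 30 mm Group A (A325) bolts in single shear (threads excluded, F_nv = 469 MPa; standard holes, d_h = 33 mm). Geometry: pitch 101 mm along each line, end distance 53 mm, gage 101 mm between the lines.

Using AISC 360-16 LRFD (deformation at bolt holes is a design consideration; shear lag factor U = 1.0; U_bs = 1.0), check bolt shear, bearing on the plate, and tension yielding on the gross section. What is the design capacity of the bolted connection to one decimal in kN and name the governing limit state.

Bolt shear: A_b = π(30)²/4 = 706.86 mm². φR_n = 0.75 × 469 × 706.86 × 8 × 1 = 1989.1 kN.
Bearing (12 mm plate, F_u = 400 MPa): end bolts L_c = 53 − 33/2 = 36.5, R_n = min(1.2×36.5×12×400, 2.4×30×12×400) = 210.24 kN/bolt; interior L_c = 101 − 33 = 68, R_n = 345.6 kN/bolt. φR_n = 0.75 × (2×210.24 + 6×345.6) = 1870.6 kN.
Tension yield (gross): A_g = 343×12 = 4116 mm². φR_n = 0.90 × 250 × 4116 = 926.1 kN.
Governing: min(1989.1, 1870.6, 926.1) = 926.1 kN → gross-section yield.

926.1 kN (gross-section yield governs)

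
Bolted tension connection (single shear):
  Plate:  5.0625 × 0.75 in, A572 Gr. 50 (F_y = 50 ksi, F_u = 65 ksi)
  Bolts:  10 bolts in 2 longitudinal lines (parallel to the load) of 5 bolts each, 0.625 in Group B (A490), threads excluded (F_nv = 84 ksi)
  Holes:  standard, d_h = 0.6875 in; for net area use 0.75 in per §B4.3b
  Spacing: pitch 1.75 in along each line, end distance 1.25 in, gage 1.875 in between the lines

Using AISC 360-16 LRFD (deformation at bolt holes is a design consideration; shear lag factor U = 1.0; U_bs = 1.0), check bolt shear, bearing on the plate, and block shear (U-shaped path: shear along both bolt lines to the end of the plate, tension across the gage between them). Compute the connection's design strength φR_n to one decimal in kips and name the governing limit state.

Bolt shear: A_b = π(0.625)²/4 = 0.3068 in². φR_n = 0.75 × 84 × 0.3068 × 10 × 1 = 193.3 kips.
Bearing (0.75 in plate, F_u = 65 ksi): end bolts L_c = 1.25 − 0.6875/2 = 0.90625, R_n = min(1.2×0.90625×0.75×65, 2.4×0.625×0.75×65) = 53.016 kips/bolt; interior L_c = 1.75 − 0.6875 = 1.0625, R_n = 62.156 kips/bolt. φR_n = 0.75 × (2×53.016 + 8×62.156) = 452.5 kips.
Block shear: shear path 2×[1.25+4×1.75] = 2×8.25 in, A_gv = 12.375, A_nv = 2×(8.25 − 4.5×0.75)×0.75 = 7.3125 in²; tension across gage: (1.875 − 1×0.75)×0.75 = 0.84375 in². R_n = min(0.6×65×7.3125, 0.6×50×12.375) + 1.0×65×0.84375 = min(285.19, 371.25) + 54.844 = 340.03 kips. φR_n = 0.75 × 340.03 = 255.0 kips.
Governing: min(193.3, 452.5, 255.0) = 193.3 kips → bolt shear.

193.3 kips (bolt shear governs)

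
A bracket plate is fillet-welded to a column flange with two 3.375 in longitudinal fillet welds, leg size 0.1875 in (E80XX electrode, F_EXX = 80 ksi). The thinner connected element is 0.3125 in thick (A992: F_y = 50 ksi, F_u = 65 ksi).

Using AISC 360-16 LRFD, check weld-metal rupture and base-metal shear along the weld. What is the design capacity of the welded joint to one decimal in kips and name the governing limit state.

Weld metal: throat = 0.707×0.1875 = 0.13256 in, L = 2×3.375 = 6.75 in. φR_n = 0.75 × 0.6 × 80 × 0.13256 × 6.75 = 32.2 kips.
Base metal shear (0.3125 in plate): yield φR_n = 1.0×0.6×50×0.3125×6.75 = 63.3 kips; rupture φR_n = 0.75×0.6×65×0.3125×6.75 = 61.7 kips; take 61.7 kips (rupture).
Governing: min(32.2, 61.7) = 32.2 kips → weld metal.

32.2 kips (weld metal governs)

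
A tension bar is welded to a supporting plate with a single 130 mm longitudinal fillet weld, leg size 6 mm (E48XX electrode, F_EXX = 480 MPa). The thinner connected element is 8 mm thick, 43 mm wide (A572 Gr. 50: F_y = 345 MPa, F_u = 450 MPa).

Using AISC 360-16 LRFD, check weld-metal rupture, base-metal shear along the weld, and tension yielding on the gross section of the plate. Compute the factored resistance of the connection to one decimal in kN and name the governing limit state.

106.8 kN (gross-section yield governs)

Weld metal: throat = 0.707×6 = 4.242 mm, L = 130 mm. φR_n = 0.75 × 0.6 × 480 × 4.242 × 130 = 119.1 kN.
Base metal shear (8 mm plate): yield φR_n = 1.0×0.6×345×8×130 = 215.3 kN; rupture φR_n = 0.75×0.6×450×8×130 = 210.6 kN; take 210.6 kN (rupture).
Tension yield (gross): A_g = 43×8 = 344 mm². φR_n = 0.90 × 345 × 344 = 106.8 kN.
Governing: min(119.1, 210.6, 106.8) = 106.8 kN → gross-section yield.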